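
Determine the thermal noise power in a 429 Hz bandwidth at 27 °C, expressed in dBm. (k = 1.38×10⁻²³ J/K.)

−147.5 dBm

T = 27 °C + 273.15 = 300.15 K
P_n = kTB = 1.38×10⁻²³ × 300.15 × 4.29×10² = 1.78×10⁻¹⁸ W
In dBm: 10 log₁₀(1.78×10⁻¹⁸ / 10⁻³) = −147.5 dBm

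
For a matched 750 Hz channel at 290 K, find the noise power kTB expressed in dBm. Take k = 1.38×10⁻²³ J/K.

P_n = kTB = 1.38×10⁻²³ × 290 × 7.50×10² = 3.00×10⁻¹⁸ W
In dBm: 10 log₁₀(3.00×10⁻¹⁸ / 10⁻³) = −145.2 dBm

−145.2 dBm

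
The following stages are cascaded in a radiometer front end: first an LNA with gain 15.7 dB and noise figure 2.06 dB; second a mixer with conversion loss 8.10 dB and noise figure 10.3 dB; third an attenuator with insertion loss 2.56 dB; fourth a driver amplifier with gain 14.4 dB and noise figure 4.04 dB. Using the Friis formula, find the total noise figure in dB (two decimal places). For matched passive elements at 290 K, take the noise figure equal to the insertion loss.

3.96 dB

Convert to linear (a loss of L dB is a gain of −L dB): F_i = 10^(NF_i/10), G_i = 10^(G_i,dB/10)
  Stage 1: F_1 = 10^(2.06/10) = 1.607, G_1 = 10^(15.7/10) = 37.15
  Stage 2: F_2 = 10^(10.3/10) = 10.72, G_2 = 10^(−8.10/10) = 0.1549
  Stage 3: F_3 = 10^(2.56/10) = 1.803, G_3 = 10^(−2.56/10) = 0.5546
  Stage 4: F_4 = 10^(4.04/10) = 2.535, G_4 = 10^(14.4/10) = 27.54
Friis cascade:
  F = 1.607 + (10.72 − 1)/37.15 + (1.803 − 1)/5.754 + (2.535 − 1)/3.192 = 2.489
NF = 10 log₁₀(2.489) = 3.96 dB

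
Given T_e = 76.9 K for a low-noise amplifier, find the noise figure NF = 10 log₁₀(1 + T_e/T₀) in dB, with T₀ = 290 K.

F = 1 + T_e/T₀ = 1 + 76.9/290 = 1.26517
NF = 10 log₁₀(1.26517) = 1.02 dB

1.02 dB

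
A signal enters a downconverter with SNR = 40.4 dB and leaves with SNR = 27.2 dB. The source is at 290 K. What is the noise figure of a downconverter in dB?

13.2 dB

NF (dB) = SNR_in(dB) − SNR_out(dB) when the source is at T₀
NF = 40.4 − 27.2 = 13.2 dB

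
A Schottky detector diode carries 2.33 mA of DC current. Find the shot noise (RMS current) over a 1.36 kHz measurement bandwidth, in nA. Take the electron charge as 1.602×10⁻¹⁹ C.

I_n = √(2qI·B)
2qI·B = 2 × 1.602×10⁻¹⁹ × 2.33×10⁻³ × 1.36×10³ = 1.02×10⁻¹⁸ A²
I_n = √(1.02×10⁻¹⁸) = 1.01×10⁻⁹ A = 1.01 nA

1.01 nA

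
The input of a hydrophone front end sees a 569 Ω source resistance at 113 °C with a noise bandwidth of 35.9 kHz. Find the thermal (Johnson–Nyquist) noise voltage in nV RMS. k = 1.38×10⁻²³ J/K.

660 nV

T = 113 °C + 273.15 = 386.15 K
V_n = √(4kTRB)
4kTRB = 4 × 1.38×10⁻²³ × 386.15 × 5.69×10² × 3.59×10⁴ = 4.35×10⁻¹³ V²
V_n = √(4.35×10⁻¹³) = 6.60×10⁻⁷ V = 660 nV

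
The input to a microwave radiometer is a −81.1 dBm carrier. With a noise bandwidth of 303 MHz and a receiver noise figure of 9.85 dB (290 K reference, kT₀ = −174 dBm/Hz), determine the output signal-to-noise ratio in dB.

Noise floor: N = −174 + 10 log₁₀(B) + NF
10 log₁₀(3.03×10⁸) = 84.81 dB
N = −174 + 84.81 + 9.85 = −79.34 dBm
SNR = P_sig − N = −81.1 − (−79.34) = −1.76 dB → −1.8 dB

−1.8 dB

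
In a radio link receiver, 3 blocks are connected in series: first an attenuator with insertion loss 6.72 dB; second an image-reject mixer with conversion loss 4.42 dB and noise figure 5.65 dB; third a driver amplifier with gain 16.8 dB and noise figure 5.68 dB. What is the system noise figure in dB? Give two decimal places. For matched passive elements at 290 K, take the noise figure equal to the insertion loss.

Convert to linear (a loss of L dB is a gain of −L dB): F_i = 10^(NF_i/10), G_i = 10^(G_i,dB/10)
  Stage 1: F_1 = 10^(6.72/10) = 4.699, G_1 = 10^(−6.72/10) = 0.2128
  Stage 2: F_2 = 10^(5.65/10) = 3.673, G_2 = 10^(−4.42/10) = 0.3614
  Stage 3: F_3 = 10^(5.68/10) = 3.698, G_3 = 10^(16.8/10) = 47.86
Friis cascade:
  F = 4.699 + (3.673 − 1)/0.2128 + (3.698 − 1)/0.07691 = 52.34
NF = 10 log₁₀(52.34) = 17.19 dB

17.19 dB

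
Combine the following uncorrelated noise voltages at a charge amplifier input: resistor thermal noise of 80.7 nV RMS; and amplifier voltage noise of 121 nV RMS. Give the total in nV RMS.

Uncorrelated sources add in power (mean-square): V_tot = √(ΣV_i²)
V_tot = √[(8.07×10⁻⁸)² + (1.21×10⁻⁷)²] = 1.45×10⁻⁷ V = 145 nV

145 nV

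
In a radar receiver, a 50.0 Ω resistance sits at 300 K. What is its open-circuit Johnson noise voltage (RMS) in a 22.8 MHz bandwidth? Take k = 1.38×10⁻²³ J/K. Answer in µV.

4.34 µV

V_n = √(4kTRB)
4kTRB = 4 × 1.38×10⁻²³ × 300 × 5.00×10¹ × 2.28×10⁷ = 1.89×10⁻¹¹ V²
V_n = √(1.89×10⁻¹¹) = 4.34×10⁻⁶ V = 4.34 µV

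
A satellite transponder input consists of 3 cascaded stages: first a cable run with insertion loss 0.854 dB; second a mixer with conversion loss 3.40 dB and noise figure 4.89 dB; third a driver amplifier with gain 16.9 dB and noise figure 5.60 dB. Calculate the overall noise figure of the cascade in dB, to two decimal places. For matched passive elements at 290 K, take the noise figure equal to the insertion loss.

10.32 dB

Convert to linear (a loss of L dB is a gain of −L dB): F_i = 10^(NF_i/10), G_i = 10^(G_i,dB/10)
  Stage 1: F_1 = 10^(0.854/10) = 1.217, G_1 = 10^(−0.854/10) = 0.8215
  Stage 2: F_2 = 10^(4.89/10) = 3.083, G_2 = 10^(−3.40/10) = 0.4571
  Stage 3: F_3 = 10^(5.60/10) = 3.631, G_3 = 10^(16.9/10) = 48.98
Friis cascade:
  F = 1.217 + (3.083 − 1)/0.8215 + (3.631 − 1)/0.3755 = 10.76
NF = 10 log₁₀(10.76) = 10.32 dB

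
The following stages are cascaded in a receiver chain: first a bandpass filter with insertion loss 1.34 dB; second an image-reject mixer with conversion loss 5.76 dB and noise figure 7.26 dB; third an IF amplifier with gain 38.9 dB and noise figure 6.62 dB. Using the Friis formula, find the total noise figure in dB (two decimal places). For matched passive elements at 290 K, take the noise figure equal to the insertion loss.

Convert to linear (a loss of L dB is a gain of −L dB): F_i = 10^(NF_i/10), G_i = 10^(G_i,dB/10)
  Stage 1: F_1 = 10^(1.34/10) = 1.361, G_1 = 10^(−1.34/10) = 0.7345
  Stage 2: F_2 = 10^(7.26/10) = 5.321, G_2 = 10^(−5.76/10) = 0.2655
  Stage 3: F_3 = 10^(6.62/10) = 4.592, G_3 = 10^(38.9/10) = 7762
Friis cascade:
  F = 1.361 + (5.321 − 1)/0.7345 + (4.592 − 1)/0.1950 = 25.67
NF = 10 log₁₀(25.67) = 14.09 dB

14.09 dB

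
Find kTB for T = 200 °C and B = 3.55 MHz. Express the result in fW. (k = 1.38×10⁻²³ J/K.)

T = 200 °C + 273.15 = 473.15 K
P_n = kTB = 1.38×10⁻²³ × 473.15 × 3.55×10⁶ = 2.32×10⁻¹⁴ W = 23.2 fW

23.2 fW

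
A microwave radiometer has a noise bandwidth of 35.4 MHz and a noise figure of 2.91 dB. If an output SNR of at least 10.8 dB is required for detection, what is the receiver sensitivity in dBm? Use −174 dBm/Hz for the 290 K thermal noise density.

Sensitivity = −174 + 10 log₁₀(B) + NF + SNR_min
= −174 + 75.49 + 2.91 + 10.8
= −84.80 dBm → −84.8 dBm

−84.8 dBm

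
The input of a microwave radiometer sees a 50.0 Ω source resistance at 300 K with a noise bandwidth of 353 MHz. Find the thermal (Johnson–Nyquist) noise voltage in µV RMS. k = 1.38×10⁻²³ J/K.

V_n = √(4kTRB)
4kTRB = 4 × 1.38×10⁻²³ × 300 × 5.00×10¹ × 3.53×10⁸ = 2.92×10⁻¹⁰ V²
V_n = √(2.92×10⁻¹⁰) = 1.71×10⁻⁵ V = 17.1 µV

17.1 µV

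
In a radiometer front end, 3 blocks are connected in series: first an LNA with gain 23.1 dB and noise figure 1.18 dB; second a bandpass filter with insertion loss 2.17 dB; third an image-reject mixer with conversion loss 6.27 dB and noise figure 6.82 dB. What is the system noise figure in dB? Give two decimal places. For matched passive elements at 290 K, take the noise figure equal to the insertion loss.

Convert to linear (a loss of L dB is a gain of −L dB): F_i = 10^(NF_i/10), G_i = 10^(G_i,dB/10)
  Stage 1: F_1 = 10^(1.18/10) = 1.312, G_1 = 10^(23.1/10) = 204.2
  Stage 2: F_2 = 10^(2.17/10) = 1.648, G_2 = 10^(−2.17/10) = 0.6067
  Stage 3: F_3 = 10^(6.82/10) = 4.808, G_3 = 10^(−6.27/10) = 0.2360
Friis cascade:
  F = 1.312 + (1.648 − 1)/204.2 + (4.808 − 1)/123.9 = 1.346
NF = 10 log₁₀(1.346) = 1.29 dB

1.29 dB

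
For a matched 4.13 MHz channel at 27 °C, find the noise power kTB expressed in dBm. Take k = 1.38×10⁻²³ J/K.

T = 27 °C + 273.15 = 300.15 K
P_n = kTB = 1.38×10⁻²³ × 300.15 × 4.13×10⁶ = 1.71×10⁻¹⁴ W
In dBm: 10 log₁₀(1.71×10⁻¹⁴ / 10⁻³) = −107.7 dBm

−107.7 dBm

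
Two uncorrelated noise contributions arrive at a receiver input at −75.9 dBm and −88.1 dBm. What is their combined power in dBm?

−75.6 dBm

Convert to linear, add, convert back:
P₁ = 2.57×10⁻¹¹ W, P₂ = 1.55×10⁻¹² W
P_tot = 2.73×10⁻¹¹ W → 10 log₁₀(P_tot / 10⁻³) = −75.6 dBm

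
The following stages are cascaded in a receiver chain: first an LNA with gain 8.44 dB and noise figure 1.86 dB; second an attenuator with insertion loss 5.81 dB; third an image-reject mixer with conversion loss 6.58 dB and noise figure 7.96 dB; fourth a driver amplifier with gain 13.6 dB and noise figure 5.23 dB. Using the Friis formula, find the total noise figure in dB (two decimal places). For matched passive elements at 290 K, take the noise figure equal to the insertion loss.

10.25 dB

Convert to linear (a loss of L dB is a gain of −L dB): F_i = 10^(NF_i/10), G_i = 10^(G_i,dB/10)
  Stage 1: F_1 = 10^(1.86/10) = 1.535, G_1 = 10^(8.44/10) = 6.982
  Stage 2: F_2 = 10^(5.81/10) = 3.811, G_2 = 10^(−5.81/10) = 0.2624
  Stage 3: F_3 = 10^(7.96/10) = 6.252, G_3 = 10^(−6.58/10) = 0.2198
  Stage 4: F_4 = 10^(5.23/10) = 3.334, G_4 = 10^(13.6/10) = 22.91
Friis cascade:
  F = 1.535 + (3.811 − 1)/6.982 + (6.252 − 1)/1.832 + (3.334 − 1)/0.4027 = 10.60
NF = 10 log₁₀(10.60) = 10.25 dB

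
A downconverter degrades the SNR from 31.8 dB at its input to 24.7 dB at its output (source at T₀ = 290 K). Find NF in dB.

7.1 dB

NF (dB) = SNR_in(dB) − SNR_out(dB) when the source is at T₀
NF = 31.8 − 24.7 = 7.1 dB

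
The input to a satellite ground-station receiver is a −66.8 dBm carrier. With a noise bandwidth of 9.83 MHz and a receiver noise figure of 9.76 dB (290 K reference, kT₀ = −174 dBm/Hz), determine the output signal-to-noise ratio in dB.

27.5 dB

Noise floor: N = −174 + 10 log₁₀(B) + NF
10 log₁₀(9.83×10⁶) = 69.93 dB
N = −174 + 69.93 + 9.76 = −94.31 dBm
SNR = P_sig − N = −66.8 − (−94.31) = 27.51 dB → 27.5 dB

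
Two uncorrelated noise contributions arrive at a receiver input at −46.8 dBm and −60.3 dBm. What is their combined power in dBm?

Convert to linear, add, convert back:
P₁ = 2.09×10⁻⁸ W, P₂ = 9.33×10⁻¹⁰ W
P_tot = 2.18×10⁻⁸ W → 10 log₁₀(P_tot / 10⁻³) = −46.6 dBm

−46.6 dBm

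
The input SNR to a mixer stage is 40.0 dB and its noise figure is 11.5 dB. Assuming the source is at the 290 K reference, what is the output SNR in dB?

By definition F = SNR_in/SNR_out, so in dB: SNR_out = SNR_in − NF
SNR_out = 40.0 − 11.5 = 28.5 dB

28.5 dB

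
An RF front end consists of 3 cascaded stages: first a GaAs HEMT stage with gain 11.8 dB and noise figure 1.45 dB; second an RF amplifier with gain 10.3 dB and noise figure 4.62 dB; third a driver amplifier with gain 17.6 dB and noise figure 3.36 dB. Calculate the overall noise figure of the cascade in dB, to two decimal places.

1.84 dB

Convert to linear (a loss of L dB is a gain of −L dB): F_i = 10^(NF_i/10), G_i = 10^(G_i,dB/10)
  Stage 1: F_1 = 10^(1.45/10) = 1.396, G_1 = 10^(11.8/10) = 15.14
  Stage 2: F_2 = 10^(4.62/10) = 2.897, G_2 = 10^(10.3/10) = 10.72
  Stage 3: F_3 = 10^(3.36/10) = 2.168, G_3 = 10^(17.6/10) = 57.54
Friis cascade:
  F = 1.396 + (2.897 − 1)/15.14 + (2.168 − 1)/162.2 = 1.529
NF = 10 log₁₀(1.529) = 1.84 dB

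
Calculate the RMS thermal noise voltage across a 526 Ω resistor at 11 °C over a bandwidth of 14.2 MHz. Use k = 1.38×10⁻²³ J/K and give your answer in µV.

T = 11 °C + 273.15 = 284.15 K
V_n = √(4kTRB)
4kTRB = 4 × 1.38×10⁻²³ × 284.15 × 5.26×10² × 1.42×10⁷ = 1.17×10⁻¹⁰ V²
V_n = √(1.17×10⁻¹⁰) = 1.08×10⁻⁵ V = 10.8 µV

10.8 µV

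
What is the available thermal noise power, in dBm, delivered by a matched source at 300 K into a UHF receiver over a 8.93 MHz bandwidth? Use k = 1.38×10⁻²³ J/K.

P_n = kTB = 1.38×10⁻²³ × 300 × 8.93×10⁶ = 3.70×10⁻¹⁴ W
In dBm: 10 log₁₀(3.70×10⁻¹⁴ / 10⁻³) = −104.3 dBm

−104.3 dBm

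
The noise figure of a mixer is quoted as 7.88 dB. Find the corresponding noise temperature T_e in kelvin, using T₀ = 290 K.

1490 K

F = 10^(7.88/10) = 6.13762
T_e = (F − 1)·T₀ = (6.13762 − 1) × 290 = 1490 K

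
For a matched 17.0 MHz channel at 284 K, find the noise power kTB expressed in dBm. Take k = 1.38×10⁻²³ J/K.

−101.8 dBm

P_n = kTB = 1.38×10⁻²³ × 284 × 1.70×10⁷ = 6.66×10⁻¹⁴ W
In dBm: 10 log₁₀(6.66×10⁻¹⁴ / 10⁻³) = −101.8 dBm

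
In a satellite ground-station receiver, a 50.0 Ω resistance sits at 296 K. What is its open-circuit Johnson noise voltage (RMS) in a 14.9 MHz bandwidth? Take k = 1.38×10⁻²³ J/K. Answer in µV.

3.49 µV

V_n = √(4kTRB)
4kTRB = 4 × 1.38×10⁻²³ × 296 × 5.00×10¹ × 1.49×10⁷ = 1.22×10⁻¹¹ V²
V_n = √(1.22×10⁻¹¹) = 3.49×10⁻⁶ V = 3.49 µV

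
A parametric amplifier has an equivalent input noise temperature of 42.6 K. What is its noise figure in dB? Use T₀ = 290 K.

0.595 dB

F = 1 + T_e/T₀ = 1 + 42.6/290 = 1.1469
NF = 10 log₁₀(1.1469) = 0.595 dB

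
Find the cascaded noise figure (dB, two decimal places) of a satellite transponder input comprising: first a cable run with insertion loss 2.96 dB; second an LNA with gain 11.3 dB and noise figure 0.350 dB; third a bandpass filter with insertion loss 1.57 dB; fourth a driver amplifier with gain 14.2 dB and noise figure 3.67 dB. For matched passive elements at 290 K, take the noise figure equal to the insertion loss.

Convert to linear (a loss of L dB is a gain of −L dB): F_i = 10^(NF_i/10), G_i = 10^(G_i,dB/10)
  Stage 1: F_1 = 10^(2.96/10) = 1.977, G_1 = 10^(−2.96/10) = 0.5058
  Stage 2: F_2 = 10^(0.350/10) = 1.084, G_2 = 10^(11.3/10) = 13.49
  Stage 3: F_3 = 10^(1.57/10) = 1.435, G_3 = 10^(−1.57/10) = 0.6966
  Stage 4: F_4 = 10^(3.67/10) = 2.328, G_4 = 10^(14.2/10) = 26.30
Friis cascade:
  F = 1.977 + (1.084 − 1)/0.5058 + (1.435 − 1)/6.823 + (2.328 − 1)/4.753 = 2.486
NF = 10 log₁₀(2.486) = 3.96 dB

3.96 dB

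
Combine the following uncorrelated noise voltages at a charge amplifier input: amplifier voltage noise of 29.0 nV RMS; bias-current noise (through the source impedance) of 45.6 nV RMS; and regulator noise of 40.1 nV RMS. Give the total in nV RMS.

67.3 nV

Uncorrelated sources add in power (mean-square): V_tot = √(ΣV_i²)
V_tot = √[(2.90×10⁻⁸)² + (4.56×10⁻⁸)² + (4.01×10⁻⁸)²] = 6.73×10⁻⁸ V = 67.3 nV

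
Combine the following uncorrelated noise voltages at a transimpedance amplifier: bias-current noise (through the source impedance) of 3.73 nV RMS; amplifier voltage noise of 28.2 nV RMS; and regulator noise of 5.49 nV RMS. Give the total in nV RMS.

29.0 nV

Uncorrelated sources add in power (mean-square): V_tot = √(ΣV_i²)
V_tot = √[(3.73×10⁻⁹)² + (2.82×10⁻⁸)² + (5.49×10⁻⁹)²] = 2.90×10⁻⁸ V = 29.0 nV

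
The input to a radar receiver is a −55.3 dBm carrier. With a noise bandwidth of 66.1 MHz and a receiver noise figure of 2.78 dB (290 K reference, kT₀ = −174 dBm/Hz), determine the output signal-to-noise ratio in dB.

Noise floor: N = −174 + 10 log₁₀(B) + NF
10 log₁₀(6.61×10⁷) = 78.2 dB
N = −174 + 78.2 + 2.78 = −93.02 dBm
SNR = P_sig − N = −55.3 − (−93.02) = 37.72 dB → 37.7 dB

37.7 dB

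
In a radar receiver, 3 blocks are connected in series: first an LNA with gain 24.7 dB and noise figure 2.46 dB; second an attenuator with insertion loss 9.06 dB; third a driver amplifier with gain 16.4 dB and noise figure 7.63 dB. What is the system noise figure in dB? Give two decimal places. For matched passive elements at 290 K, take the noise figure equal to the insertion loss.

Convert to linear (a loss of L dB is a gain of −L dB): F_i = 10^(NF_i/10), G_i = 10^(G_i,dB/10)
  Stage 1: F_1 = 10^(2.46/10) = 1.762, G_1 = 10^(24.7/10) = 295.1
  Stage 2: F_2 = 10^(9.06/10) = 8.054, G_2 = 10^(−9.06/10) = 0.1242
  Stage 3: F_3 = 10^(7.63/10) = 5.794, G_3 = 10^(16.4/10) = 43.65
Friis cascade:
  F = 1.762 + (8.054 − 1)/295.1 + (5.794 − 1)/36.64 = 1.917
NF = 10 log₁₀(1.917) = 2.83 dB

2.83 dB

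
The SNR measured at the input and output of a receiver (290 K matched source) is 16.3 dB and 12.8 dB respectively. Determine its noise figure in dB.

NF (dB) = SNR_in(dB) − SNR_out(dB) when the source is at T₀
NF = 16.3 − 12.8 = 3.5 dB

3.5 dB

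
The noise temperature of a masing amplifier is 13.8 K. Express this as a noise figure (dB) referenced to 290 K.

F = 1 + T_e/T₀ = 1 + 13.8/290 = 1.04759
NF = 10 log₁₀(1.04759) = 0.202 dB

0.202 dB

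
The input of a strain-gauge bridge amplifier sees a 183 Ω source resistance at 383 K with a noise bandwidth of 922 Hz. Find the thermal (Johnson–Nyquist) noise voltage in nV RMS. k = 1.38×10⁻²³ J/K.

59.7 nV

V_n = √(4kTRB)
4kTRB = 4 × 1.38×10⁻²³ × 383 × 1.83×10² × 9.22×10² = 3.57×10⁻¹⁵ V²
V_n = √(3.57×10⁻¹⁵) = 5.97×10⁻⁸ V = 59.7 nV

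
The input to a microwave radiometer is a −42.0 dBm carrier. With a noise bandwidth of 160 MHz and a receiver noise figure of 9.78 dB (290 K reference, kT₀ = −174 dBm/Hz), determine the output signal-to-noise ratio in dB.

40.2 dB

Noise floor: N = −174 + 10 log₁₀(B) + NF
10 log₁₀(1.60×10⁸) = 82.04 dB
N = −174 + 82.04 + 9.78 = −82.18 dBm
SNR = P_sig − N = −42.0 − (−82.18) = 40.18 dB → 40.2 dB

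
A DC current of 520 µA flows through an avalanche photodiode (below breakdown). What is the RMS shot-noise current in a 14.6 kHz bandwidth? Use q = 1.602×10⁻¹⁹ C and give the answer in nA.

1.56 nA

I_n = √(2qI·B)
2qI·B = 2 × 1.602×10⁻¹⁹ × 5.20×10⁻⁴ × 1.46×10⁴ = 2.43×10⁻¹⁸ A²
I_n = √(2.43×10⁻¹⁸) = 1.56×10⁻⁹ A = 1.56 nA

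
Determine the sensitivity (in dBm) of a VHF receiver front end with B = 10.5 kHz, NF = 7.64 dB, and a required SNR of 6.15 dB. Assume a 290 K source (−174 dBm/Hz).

−120.0 dBm

Sensitivity = −174 + 10 log₁₀(B) + NF + SNR_min
= −174 + 40.21 + 7.64 + 6.15
= −120.00 dBm → −120.0 dBm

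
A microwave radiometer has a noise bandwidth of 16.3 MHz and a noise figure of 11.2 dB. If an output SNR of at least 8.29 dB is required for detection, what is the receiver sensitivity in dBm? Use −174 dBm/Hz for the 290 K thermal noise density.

Sensitivity = −174 + 10 log₁₀(B) + NF + SNR_min
= −174 + 72.12 + 11.2 + 8.29
= −82.39 dBm → −82.4 dBm

−82.4 dBm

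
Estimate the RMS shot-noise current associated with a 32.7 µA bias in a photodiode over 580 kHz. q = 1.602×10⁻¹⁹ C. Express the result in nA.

2.47 nA

I_n = √(2qI·B)
2qI·B = 2 × 1.602×10⁻¹⁹ × 3.27×10⁻⁵ × 5.80×10⁵ = 6.08×10⁻¹⁸ A²
I_n = √(6.08×10⁻¹⁸) = 2.47×10⁻⁹ A = 2.47 nA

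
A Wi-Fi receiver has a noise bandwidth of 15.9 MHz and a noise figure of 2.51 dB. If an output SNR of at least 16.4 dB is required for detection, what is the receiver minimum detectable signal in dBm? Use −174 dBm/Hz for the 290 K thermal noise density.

−83.1 dBm

Sensitivity = −174 + 10 log₁₀(B) + NF + SNR_min
= −174 + 72.01 + 2.51 + 16.4
= −83.08 dBm → −83.1 dBm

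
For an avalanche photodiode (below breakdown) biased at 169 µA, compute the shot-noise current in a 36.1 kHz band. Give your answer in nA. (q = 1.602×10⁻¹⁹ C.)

1.40 nA

I_n = √(2qI·B)
2qI·B = 2 × 1.602×10⁻¹⁹ × 1.69×10⁻⁴ × 3.61×10⁴ = 1.95×10⁻¹⁸ A²
I_n = √(1.95×10⁻¹⁸) = 1.40×10⁻⁹ A = 1.40 nA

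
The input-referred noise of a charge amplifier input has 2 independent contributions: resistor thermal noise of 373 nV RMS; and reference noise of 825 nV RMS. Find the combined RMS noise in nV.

905 nV

Uncorrelated sources add in power (mean-square): V_tot = √(ΣV_i²)
V_tot = √[(3.73×10⁻⁷)² + (8.25×10⁻⁷)²] = 9.05×10⁻⁷ V = 905 nV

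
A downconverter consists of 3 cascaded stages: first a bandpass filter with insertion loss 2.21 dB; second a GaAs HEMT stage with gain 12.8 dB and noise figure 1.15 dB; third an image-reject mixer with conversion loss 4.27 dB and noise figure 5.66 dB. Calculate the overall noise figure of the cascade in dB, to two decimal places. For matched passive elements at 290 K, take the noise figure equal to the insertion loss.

Convert to linear (a loss of L dB is a gain of −L dB): F_i = 10^(NF_i/10), G_i = 10^(G_i,dB/10)
  Stage 1: F_1 = 10^(2.21/10) = 1.663, G_1 = 10^(−2.21/10) = 0.6012
  Stage 2: F_2 = 10^(1.15/10) = 1.303, G_2 = 10^(12.8/10) = 19.05
  Stage 3: F_3 = 10^(5.66/10) = 3.681, G_3 = 10^(−4.27/10) = 0.3741
Friis cascade:
  F = 1.663 + (1.303 − 1)/0.6012 + (3.681 − 1)/11.46 = 2.402
NF = 10 log₁₀(2.402) = 3.81 dB

3.81 dB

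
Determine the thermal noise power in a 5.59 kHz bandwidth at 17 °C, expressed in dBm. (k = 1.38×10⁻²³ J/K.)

T = 17 °C + 273.15 = 290.15 K
P_n = kTB = 1.38×10⁻²³ × 290.15 × 5.59×10³ = 2.24×10⁻¹⁷ W
In dBm: 10 log₁₀(2.24×10⁻¹⁷ / 10⁻³) = −136.5 dBm

−136.5 dBm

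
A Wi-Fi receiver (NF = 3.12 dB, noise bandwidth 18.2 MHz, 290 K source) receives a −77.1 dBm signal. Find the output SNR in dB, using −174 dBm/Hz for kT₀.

21.2 dB

Noise floor: N = −174 + 10 log₁₀(B) + NF
10 log₁₀(1.82×10⁷) = 72.6 dB
N = −174 + 72.6 + 3.12 = −98.28 dBm
SNR = P_sig − N = −77.1 − (−98.28) = 21.18 dB → 21.2 dB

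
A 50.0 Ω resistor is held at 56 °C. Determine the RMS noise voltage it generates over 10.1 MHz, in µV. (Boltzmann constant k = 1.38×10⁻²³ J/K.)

T = 56 °C + 273.15 = 329.15 K
V_n = √(4kTRB)
4kTRB = 4 × 1.38×10⁻²³ × 329.15 × 5.00×10¹ × 1.01×10⁷ = 9.18×10⁻¹² V²
V_n = √(9.18×10⁻¹²) = 3.03×10⁻⁶ V = 3.03 µV

3.03 µV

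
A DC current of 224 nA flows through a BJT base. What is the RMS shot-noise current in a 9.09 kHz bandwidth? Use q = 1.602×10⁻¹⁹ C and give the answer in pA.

I_n = √(2qI·B)
2qI·B = 2 × 1.602×10⁻¹⁹ × 2.24×10⁻⁷ × 9.09×10³ = 6.52×10⁻²² A²
I_n = √(6.52×10⁻²²) = 2.55×10⁻¹¹ A = 25.5 pA

25.5 pA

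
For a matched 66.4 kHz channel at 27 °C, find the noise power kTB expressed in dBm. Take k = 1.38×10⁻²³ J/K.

−125.6 dBm

T = 27 °C + 273.15 = 300.15 K
P_n = kTB = 1.38×10⁻²³ × 300.15 × 6.64×10⁴ = 2.75×10⁻¹⁶ W
In dBm: 10 log₁₀(2.75×10⁻¹⁶ / 10⁻³) = −125.6 dBm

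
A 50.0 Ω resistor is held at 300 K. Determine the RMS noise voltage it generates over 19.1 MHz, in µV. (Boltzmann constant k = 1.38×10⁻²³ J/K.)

3.98 µV

V_n = √(4kTRB)
4kTRB = 4 × 1.38×10⁻²³ × 300 × 5.00×10¹ × 1.91×10⁷ = 1.58×10⁻¹¹ V²
V_n = √(1.58×10⁻¹¹) = 3.98×10⁻⁶ V = 3.98 µV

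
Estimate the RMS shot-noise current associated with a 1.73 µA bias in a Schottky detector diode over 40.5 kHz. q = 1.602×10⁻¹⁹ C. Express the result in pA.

I_n = √(2qI·B)
2qI·B = 2 × 1.602×10⁻¹⁹ × 1.73×10⁻⁶ × 4.05×10⁴ = 2.24×10⁻²⁰ A²
I_n = √(2.24×10⁻²⁰) = 1.50×10⁻¹⁰ A = 150 pA

150 pA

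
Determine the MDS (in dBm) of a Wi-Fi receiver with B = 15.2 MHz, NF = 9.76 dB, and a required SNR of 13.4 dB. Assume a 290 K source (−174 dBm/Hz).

−79.0 dBm

Sensitivity = −174 + 10 log₁₀(B) + NF + SNR_min
= −174 + 71.82 + 9.76 + 13.4
= −79.02 dBm → −79.0 dBm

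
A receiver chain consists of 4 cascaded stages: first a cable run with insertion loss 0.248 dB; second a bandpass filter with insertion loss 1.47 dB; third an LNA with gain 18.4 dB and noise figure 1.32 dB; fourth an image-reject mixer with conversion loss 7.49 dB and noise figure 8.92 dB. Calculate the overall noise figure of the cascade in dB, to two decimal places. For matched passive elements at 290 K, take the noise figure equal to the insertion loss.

Convert to linear (a loss of L dB is a gain of −L dB): F_i = 10^(NF_i/10), G_i = 10^(G_i,dB/10)
  Stage 1: F_1 = 10^(0.248/10) = 1.059, G_1 = 10^(−0.248/10) = 0.9445
  Stage 2: F_2 = 10^(1.47/10) = 1.403, G_2 = 10^(−1.47/10) = 0.7129
  Stage 3: F_3 = 10^(1.32/10) = 1.355, G_3 = 10^(18.4/10) = 69.18
  Stage 4: F_4 = 10^(8.92/10) = 7.798, G_4 = 10^(−7.49/10) = 0.1782
Friis cascade:
  F = 1.059 + (1.403 − 1)/0.9445 + (1.355 − 1)/0.6733 + (7.798 − 1)/46.58 = 2.159
NF = 10 log₁₀(2.159) = 3.34 dB

3.34 dB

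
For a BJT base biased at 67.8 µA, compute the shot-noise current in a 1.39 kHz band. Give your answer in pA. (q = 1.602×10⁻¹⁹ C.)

174 pA

I_n = √(2qI·B)
2qI·B = 2 × 1.602×10⁻¹⁹ × 6.78×10⁻⁵ × 1.39×10³ = 3.02×10⁻²⁰ A²
I_n = √(3.02×10⁻²⁰) = 1.74×10⁻¹⁰ A = 174 pA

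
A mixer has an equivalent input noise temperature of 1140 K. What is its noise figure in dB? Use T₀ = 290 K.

F = 1 + T_e/T₀ = 1 + 1140/290 = 4.93103
NF = 10 log₁₀(4.93103) = 6.93 dB

6.93 dB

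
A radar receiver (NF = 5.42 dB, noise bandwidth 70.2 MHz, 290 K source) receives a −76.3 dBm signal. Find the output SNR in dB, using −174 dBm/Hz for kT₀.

13.8 dB

Noise floor: N = −174 + 10 log₁₀(B) + NF
10 log₁₀(7.02×10⁷) = 78.46 dB
N = −174 + 78.46 + 5.42 = −90.12 dBm
SNR = P_sig − N = −76.3 − (−90.12) = 13.82 dB → 13.8 dB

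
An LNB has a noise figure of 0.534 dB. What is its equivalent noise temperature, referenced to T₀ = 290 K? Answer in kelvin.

37.9 K

F = 10^(0.534/10) = 1.13084
T_e = (F − 1)·T₀ = (1.13084 − 1) × 290 = 37.9 K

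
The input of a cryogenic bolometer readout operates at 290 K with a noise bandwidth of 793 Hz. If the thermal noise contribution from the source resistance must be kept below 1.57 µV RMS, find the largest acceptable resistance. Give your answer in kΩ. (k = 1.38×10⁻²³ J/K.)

194 kΩ

Johnson–Nyquist: V_n = √(4kTRB) ⇒ R = V_n² / (4kTB)
4kTB = 4 × 1.38×10⁻²³ × 290 × 7.93×10² = 1.27×10⁻¹⁷
R = (1.57×10⁻⁶)² / 1.27×10⁻¹⁷ = 1.94×10⁵ Ω = 194 kΩ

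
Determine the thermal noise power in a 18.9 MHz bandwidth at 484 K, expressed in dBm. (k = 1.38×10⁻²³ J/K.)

P_n = kTB = 1.38×10⁻²³ × 484 × 1.89×10⁷ = 1.26×10⁻¹³ W
In dBm: 10 log₁₀(1.26×10⁻¹³ / 10⁻³) = −99.0 dBm

−99.0 dBm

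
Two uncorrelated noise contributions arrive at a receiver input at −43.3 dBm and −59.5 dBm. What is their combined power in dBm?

−43.2 dBm

Convert to linear, add, convert back:
P₁ = 4.68×10⁻⁸ W, P₂ = 1.12×10⁻⁹ W
P_tot = 4.79×10⁻⁸ W → 10 log₁₀(P_tot / 10⁻³) = −43.2 dBm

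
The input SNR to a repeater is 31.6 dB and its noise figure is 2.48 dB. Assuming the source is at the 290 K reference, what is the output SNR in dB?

29.12 dB

By definition F = SNR_in/SNR_out, so in dB: SNR_out = SNR_in − NF
SNR_out = 31.6 − 2.48 = 29.12 dB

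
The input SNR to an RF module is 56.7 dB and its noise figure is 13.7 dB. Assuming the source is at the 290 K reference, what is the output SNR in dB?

43.0 dB

By definition F = SNR_in/SNR_out, so in dB: SNR_out = SNR_in − NF
SNR_out = 56.7 − 13.7 = 43.0 dB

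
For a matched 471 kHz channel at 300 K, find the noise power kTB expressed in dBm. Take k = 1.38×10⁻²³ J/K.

−117.1 dBm

P_n = kTB = 1.38×10⁻²³ × 300 × 4.71×10⁵ = 1.95×10⁻¹⁵ W
In dBm: 10 log₁₀(1.95×10⁻¹⁵ / 10⁻³) = −117.1 dBm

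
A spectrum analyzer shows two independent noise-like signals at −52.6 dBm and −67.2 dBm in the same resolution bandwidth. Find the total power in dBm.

Convert to linear, add, convert back:
P₁ = 5.50×10⁻⁹ W, P₂ = 1.91×10⁻¹⁰ W
P_tot = 5.69×10⁻⁹ W → 10 log₁₀(P_tot / 10⁻³) = −52.5 dBm

−52.5 dBm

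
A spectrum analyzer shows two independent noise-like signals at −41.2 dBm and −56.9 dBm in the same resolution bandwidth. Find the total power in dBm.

−41.1 dBm

Convert to linear, add, convert back:
P₁ = 7.59×10⁻⁸ W, P₂ = 2.04×10⁻⁹ W
P_tot = 7.79×10⁻⁸ W → 10 log₁₀(P_tot / 10⁻³) = −41.1 dBm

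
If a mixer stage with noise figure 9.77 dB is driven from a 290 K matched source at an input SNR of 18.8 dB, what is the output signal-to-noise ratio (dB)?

9.03 dB

By definition F = SNR_in/SNR_out, so in dB: SNR_out = SNR_in − NF
SNR_out = 18.8 − 9.77 = 9.03 dB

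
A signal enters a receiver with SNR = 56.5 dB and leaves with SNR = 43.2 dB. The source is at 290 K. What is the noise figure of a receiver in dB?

NF (dB) = SNR_in(dB) − SNR_out(dB) when the source is at T₀
NF = 56.5 − 43.2 = 13.3 dB

13.3 dB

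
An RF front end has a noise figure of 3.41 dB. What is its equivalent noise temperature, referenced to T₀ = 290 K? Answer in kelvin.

F = 10^(3.41/10) = 2.1928
T_e = (F − 1)·T₀ = (2.1928 − 1) × 290 = 346 K

346 K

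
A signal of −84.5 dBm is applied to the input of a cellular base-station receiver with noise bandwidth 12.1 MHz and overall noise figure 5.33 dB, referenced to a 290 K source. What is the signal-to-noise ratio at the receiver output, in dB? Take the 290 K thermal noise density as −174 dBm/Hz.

Noise floor: N = −174 + 10 log₁₀(B) + NF
10 log₁₀(1.21×10⁷) = 70.83 dB
N = −174 + 70.83 + 5.33 = −97.84 dBm
SNR = P_sig − N = −84.5 − (−97.84) = 13.34 dB → 13.3 dB

13.3 dB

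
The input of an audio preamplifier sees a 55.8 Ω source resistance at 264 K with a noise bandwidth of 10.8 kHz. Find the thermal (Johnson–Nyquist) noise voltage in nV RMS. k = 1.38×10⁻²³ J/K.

V_n = √(4kTRB)
4kTRB = 4 × 1.38×10⁻²³ × 264 × 5.58×10¹ × 1.08×10⁴ = 8.78×10⁻¹⁵ V²
V_n = √(8.78×10⁻¹⁵) = 9.37×10⁻⁸ V = 93.7 nV

93.7 nV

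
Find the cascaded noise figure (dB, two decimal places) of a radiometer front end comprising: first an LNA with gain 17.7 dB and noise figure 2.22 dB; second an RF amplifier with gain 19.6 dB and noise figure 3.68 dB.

Convert to linear (a loss of L dB is a gain of −L dB): F_i = 10^(NF_i/10), G_i = 10^(G_i,dB/10)
  Stage 1: F_1 = 10^(2.22/10) = 1.667, G_1 = 10^(17.7/10) = 58.88
  Stage 2: F_2 = 10^(3.68/10) = 2.333, G_2 = 10^(19.6/10) = 91.20
Friis cascade:
  F = 1.667 + (2.333 − 1)/58.88 = 1.690
NF = 10 log₁₀(1.690) = 2.28 dB

2.28 dB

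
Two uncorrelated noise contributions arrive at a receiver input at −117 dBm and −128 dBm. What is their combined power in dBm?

Convert to linear, add, convert back:
P₁ = 2.00×10⁻¹⁵ W, P₂ = 1.58×10⁻¹⁶ W
P_tot = 2.15×10⁻¹⁵ W → 10 log₁₀(P_tot / 10⁻³) = −116.7 dBm

−116.7 dBm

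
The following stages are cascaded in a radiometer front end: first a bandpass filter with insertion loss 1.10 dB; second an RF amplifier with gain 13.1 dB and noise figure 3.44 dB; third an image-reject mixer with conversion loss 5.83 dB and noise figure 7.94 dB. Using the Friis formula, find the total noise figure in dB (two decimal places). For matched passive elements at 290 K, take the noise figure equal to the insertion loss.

Convert to linear (a loss of L dB is a gain of −L dB): F_i = 10^(NF_i/10), G_i = 10^(G_i,dB/10)
  Stage 1: F_1 = 10^(1.10/10) = 1.288, G_1 = 10^(−1.10/10) = 0.7762
  Stage 2: F_2 = 10^(3.44/10) = 2.208, G_2 = 10^(13.1/10) = 20.42
  Stage 3: F_3 = 10^(7.94/10) = 6.223, G_3 = 10^(−5.83/10) = 0.2612
Friis cascade:
  F = 1.288 + (2.208 − 1)/0.7762 + (6.223 − 1)/15.85 = 3.174
NF = 10 log₁₀(3.174) = 5.02 dB

5.02 dB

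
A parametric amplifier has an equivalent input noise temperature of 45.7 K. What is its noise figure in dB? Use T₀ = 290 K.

0.636 dB

F = 1 + T_e/T₀ = 1 + 45.7/290 = 1.15759
NF = 10 log₁₀(1.15759) = 0.636 dB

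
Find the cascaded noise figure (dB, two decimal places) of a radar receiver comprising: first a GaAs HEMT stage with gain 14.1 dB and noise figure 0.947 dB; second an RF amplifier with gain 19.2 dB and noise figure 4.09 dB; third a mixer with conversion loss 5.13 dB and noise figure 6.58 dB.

1.16 dB

Convert to linear (a loss of L dB is a gain of −L dB): F_i = 10^(NF_i/10), G_i = 10^(G_i,dB/10)
  Stage 1: F_1 = 10^(0.947/10) = 1.244, G_1 = 10^(14.1/10) = 25.70
  Stage 2: F_2 = 10^(4.09/10) = 2.564, G_2 = 10^(19.2/10) = 83.18
  Stage 3: F_3 = 10^(6.58/10) = 4.550, G_3 = 10^(−5.13/10) = 0.3069
Friis cascade:
  F = 1.244 + (2.564 − 1)/25.70 + (4.550 − 1)/2138 = 1.306
NF = 10 log₁₀(1.306) = 1.16 dB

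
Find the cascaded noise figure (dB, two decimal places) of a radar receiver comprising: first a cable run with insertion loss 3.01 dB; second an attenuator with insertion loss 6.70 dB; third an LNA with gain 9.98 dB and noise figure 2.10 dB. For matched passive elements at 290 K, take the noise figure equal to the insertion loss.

Convert to linear (a loss of L dB is a gain of −L dB): F_i = 10^(NF_i/10), G_i = 10^(G_i,dB/10)
  Stage 1: F_1 = 10^(3.01/10) = 2.000, G_1 = 10^(−3.01/10) = 0.5000
  Stage 2: F_2 = 10^(6.70/10) = 4.677, G_2 = 10^(−6.70/10) = 0.2138
  Stage 3: F_3 = 10^(2.10/10) = 1.622, G_3 = 10^(9.98/10) = 9.954
Friis cascade:
  F = 2.000 + (4.677 − 1)/0.5000 + (1.622 − 1)/0.1069 = 15.17
NF = 10 log₁₀(15.17) = 11.81 dB

11.81 dB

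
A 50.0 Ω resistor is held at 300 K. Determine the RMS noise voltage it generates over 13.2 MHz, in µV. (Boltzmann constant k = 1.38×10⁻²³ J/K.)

V_n = √(4kTRB)
4kTRB = 4 × 1.38×10⁻²³ × 300 × 5.00×10¹ × 1.32×10⁷ = 1.09×10⁻¹¹ V²
V_n = √(1.09×10⁻¹¹) = 3.31×10⁻⁶ V = 3.31 µV

3.31 µV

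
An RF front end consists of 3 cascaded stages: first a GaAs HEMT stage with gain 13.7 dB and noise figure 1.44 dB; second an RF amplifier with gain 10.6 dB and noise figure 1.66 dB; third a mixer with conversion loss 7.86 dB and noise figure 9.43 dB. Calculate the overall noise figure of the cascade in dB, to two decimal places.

Convert to linear (a loss of L dB is a gain of −L dB): F_i = 10^(NF_i/10), G_i = 10^(G_i,dB/10)
  Stage 1: F_1 = 10^(1.44/10) = 1.393, G_1 = 10^(13.7/10) = 23.44
  Stage 2: F_2 = 10^(1.66/10) = 1.466, G_2 = 10^(10.6/10) = 11.48
  Stage 3: F_3 = 10^(9.43/10) = 8.770, G_3 = 10^(−7.86/10) = 0.1637
Friis cascade:
  F = 1.393 + (1.466 − 1)/23.44 + (8.770 − 1)/269.2 = 1.442
NF = 10 log₁₀(1.442) = 1.59 dB

1.59 dB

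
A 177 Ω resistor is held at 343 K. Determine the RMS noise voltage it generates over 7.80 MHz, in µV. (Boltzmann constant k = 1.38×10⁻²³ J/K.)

V_n = √(4kTRB)
4kTRB = 4 × 1.38×10⁻²³ × 343 × 1.77×10² × 7.80×10⁶ = 2.61×10⁻¹¹ V²
V_n = √(2.61×10⁻¹¹) = 5.11×10⁻⁶ V = 5.11 µV

5.11 µV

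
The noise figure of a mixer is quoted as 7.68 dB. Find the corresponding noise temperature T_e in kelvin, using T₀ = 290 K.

1410 K

F = 10^(7.68/10) = 5.86138
T_e = (F − 1)·T₀ = (5.86138 − 1) × 290 = 1410 K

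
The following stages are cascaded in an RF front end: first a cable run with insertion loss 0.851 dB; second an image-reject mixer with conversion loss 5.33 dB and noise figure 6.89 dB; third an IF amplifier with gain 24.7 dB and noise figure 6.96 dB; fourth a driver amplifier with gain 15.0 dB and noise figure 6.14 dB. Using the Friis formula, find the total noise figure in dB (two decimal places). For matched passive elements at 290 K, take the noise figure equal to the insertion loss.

Convert to linear (a loss of L dB is a gain of −L dB): F_i = 10^(NF_i/10), G_i = 10^(G_i,dB/10)
  Stage 1: F_1 = 10^(0.851/10) = 1.216, G_1 = 10^(−0.851/10) = 0.8221
  Stage 2: F_2 = 10^(6.89/10) = 4.887, G_2 = 10^(−5.33/10) = 0.2931
  Stage 3: F_3 = 10^(6.96/10) = 4.966, G_3 = 10^(24.7/10) = 295.1
  Stage 4: F_4 = 10^(6.14/10) = 4.111, G_4 = 10^(15.0/10) = 31.62
Friis cascade:
  F = 1.216 + (4.887 − 1)/0.8221 + (4.966 − 1)/0.2409 + (4.111 − 1)/71.10 = 22.45
NF = 10 log₁₀(22.45) = 13.51 dB

13.51 dB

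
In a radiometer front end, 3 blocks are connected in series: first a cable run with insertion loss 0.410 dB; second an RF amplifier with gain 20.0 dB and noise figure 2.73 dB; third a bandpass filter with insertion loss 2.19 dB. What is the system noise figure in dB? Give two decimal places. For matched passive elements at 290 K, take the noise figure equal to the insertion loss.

Convert to linear (a loss of L dB is a gain of −L dB): F_i = 10^(NF_i/10), G_i = 10^(G_i,dB/10)
  Stage 1: F_1 = 10^(0.410/10) = 1.099, G_1 = 10^(−0.410/10) = 0.9099
  Stage 2: F_2 = 10^(2.73/10) = 1.875, G_2 = 10^(20.0/10) = 100.0
  Stage 3: F_3 = 10^(2.19/10) = 1.656, G_3 = 10^(−2.19/10) = 0.6039
Friis cascade:
  F = 1.099 + (1.875 − 1)/0.9099 + (1.656 − 1)/90.99 = 2.068
NF = 10 log₁₀(2.068) = 3.16 dB

3.16 dB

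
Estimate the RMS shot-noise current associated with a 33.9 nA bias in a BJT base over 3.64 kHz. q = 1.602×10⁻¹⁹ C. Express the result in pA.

I_n = √(2qI·B)
2qI·B = 2 × 1.602×10⁻¹⁹ × 3.39×10⁻⁸ × 3.64×10³ = 3.95×10⁻²³ A²
I_n = √(3.95×10⁻²³) = 6.29×10⁻¹² A = 6.29 pA

6.29 pA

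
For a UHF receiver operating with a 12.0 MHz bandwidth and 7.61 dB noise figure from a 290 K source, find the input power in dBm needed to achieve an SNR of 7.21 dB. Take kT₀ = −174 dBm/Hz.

Sensitivity = −174 + 10 log₁₀(B) + NF + SNR_min
= −174 + 70.79 + 7.61 + 7.21
= −88.39 dBm → −88.4 dBm

−88.4 dBm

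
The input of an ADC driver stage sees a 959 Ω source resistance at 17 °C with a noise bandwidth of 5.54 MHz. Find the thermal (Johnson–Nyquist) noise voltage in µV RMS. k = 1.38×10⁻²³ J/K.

9.22 µV

T = 17 °C + 273.15 = 290.15 K
V_n = √(4kTRB)
4kTRB = 4 × 1.38×10⁻²³ × 290.15 × 9.59×10² × 5.54×10⁶ = 8.51×10⁻¹¹ V²
V_n = √(8.51×10⁻¹¹) = 9.22×10⁻⁶ V = 9.22 µV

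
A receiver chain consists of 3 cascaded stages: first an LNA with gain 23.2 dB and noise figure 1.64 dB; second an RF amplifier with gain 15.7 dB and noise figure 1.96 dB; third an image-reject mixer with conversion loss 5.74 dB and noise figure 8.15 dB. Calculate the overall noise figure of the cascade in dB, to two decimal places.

Convert to linear (a loss of L dB is a gain of −L dB): F_i = 10^(NF_i/10), G_i = 10^(G_i,dB/10)
  Stage 1: F_1 = 10^(1.64/10) = 1.459, G_1 = 10^(23.2/10) = 208.9
  Stage 2: F_2 = 10^(1.96/10) = 1.570, G_2 = 10^(15.7/10) = 37.15
  Stage 3: F_3 = 10^(8.15/10) = 6.531, G_3 = 10^(−5.74/10) = 0.2667
Friis cascade:
  F = 1.459 + (1.570 − 1)/208.9 + (6.531 − 1)/7762 = 1.462
NF = 10 log₁₀(1.462) = 1.65 dB

1.65 dB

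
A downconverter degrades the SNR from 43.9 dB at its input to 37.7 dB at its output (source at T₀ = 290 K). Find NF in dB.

6.2 dB

NF (dB) = SNR_in(dB) − SNR_out(dB) when the source is at T₀
NF = 43.9 − 37.7 = 6.2 dB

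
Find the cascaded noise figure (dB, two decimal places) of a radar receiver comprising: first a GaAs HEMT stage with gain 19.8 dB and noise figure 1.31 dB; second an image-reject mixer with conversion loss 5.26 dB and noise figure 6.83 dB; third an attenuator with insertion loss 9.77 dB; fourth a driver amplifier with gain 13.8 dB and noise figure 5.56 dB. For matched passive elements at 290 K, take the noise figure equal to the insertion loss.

Convert to linear (a loss of L dB is a gain of −L dB): F_i = 10^(NF_i/10), G_i = 10^(G_i,dB/10)
  Stage 1: F_1 = 10^(1.31/10) = 1.352, G_1 = 10^(19.8/10) = 95.50
  Stage 2: F_2 = 10^(6.83/10) = 4.819, G_2 = 10^(−5.26/10) = 0.2979
  Stage 3: F_3 = 10^(9.77/10) = 9.484, G_3 = 10^(−9.77/10) = 0.1054
  Stage 4: F_4 = 10^(5.56/10) = 3.597, G_4 = 10^(13.8/10) = 23.99
Friis cascade:
  F = 1.352 + (4.819 − 1)/95.50 + (9.484 − 1)/28.44 + (3.597 − 1)/2.999 = 2.556
NF = 10 log₁₀(2.556) = 4.08 dB

4.08 dB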